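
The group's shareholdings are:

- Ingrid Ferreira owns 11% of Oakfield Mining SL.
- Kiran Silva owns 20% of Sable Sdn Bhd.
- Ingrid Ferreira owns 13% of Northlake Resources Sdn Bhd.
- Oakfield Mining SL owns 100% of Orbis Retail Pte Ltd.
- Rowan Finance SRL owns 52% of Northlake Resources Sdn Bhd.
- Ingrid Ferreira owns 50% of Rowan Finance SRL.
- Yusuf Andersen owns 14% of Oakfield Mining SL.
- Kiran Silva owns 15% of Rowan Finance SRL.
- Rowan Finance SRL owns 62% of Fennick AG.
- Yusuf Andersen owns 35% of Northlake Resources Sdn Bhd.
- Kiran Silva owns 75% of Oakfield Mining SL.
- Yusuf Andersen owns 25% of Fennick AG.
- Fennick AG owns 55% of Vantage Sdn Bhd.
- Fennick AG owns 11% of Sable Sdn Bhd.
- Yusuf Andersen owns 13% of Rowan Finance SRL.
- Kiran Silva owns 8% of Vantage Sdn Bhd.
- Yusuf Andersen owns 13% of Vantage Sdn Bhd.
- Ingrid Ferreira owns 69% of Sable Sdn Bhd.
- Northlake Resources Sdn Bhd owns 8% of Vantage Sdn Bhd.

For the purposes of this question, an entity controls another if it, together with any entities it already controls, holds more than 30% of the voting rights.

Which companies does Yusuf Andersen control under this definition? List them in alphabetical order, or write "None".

Northlake Resources Sdn Bhd

Yusuf holds 35% of Northlake, so Yusuf controls Northlake.
No other company's threshold is met.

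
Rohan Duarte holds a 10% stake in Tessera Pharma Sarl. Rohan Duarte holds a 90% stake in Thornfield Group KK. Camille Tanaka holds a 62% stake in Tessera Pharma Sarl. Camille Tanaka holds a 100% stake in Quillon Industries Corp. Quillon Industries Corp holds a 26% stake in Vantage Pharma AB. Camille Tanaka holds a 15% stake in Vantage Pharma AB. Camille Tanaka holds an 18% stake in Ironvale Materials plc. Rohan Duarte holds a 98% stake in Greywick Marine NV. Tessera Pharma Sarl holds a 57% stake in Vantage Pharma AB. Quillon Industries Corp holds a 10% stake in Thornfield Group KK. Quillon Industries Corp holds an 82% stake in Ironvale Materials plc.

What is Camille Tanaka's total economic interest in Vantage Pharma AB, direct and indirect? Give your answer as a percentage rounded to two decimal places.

76.34%

Camille reaches Vantage along 3 paths.
Direct stake: 15% = 15%.
Via Tessera: 62% × 57% = 35.34%.
Via Quillon: 100% × 26% = 26%.
Total: 15% + 35.34% + 26% = 76.34%.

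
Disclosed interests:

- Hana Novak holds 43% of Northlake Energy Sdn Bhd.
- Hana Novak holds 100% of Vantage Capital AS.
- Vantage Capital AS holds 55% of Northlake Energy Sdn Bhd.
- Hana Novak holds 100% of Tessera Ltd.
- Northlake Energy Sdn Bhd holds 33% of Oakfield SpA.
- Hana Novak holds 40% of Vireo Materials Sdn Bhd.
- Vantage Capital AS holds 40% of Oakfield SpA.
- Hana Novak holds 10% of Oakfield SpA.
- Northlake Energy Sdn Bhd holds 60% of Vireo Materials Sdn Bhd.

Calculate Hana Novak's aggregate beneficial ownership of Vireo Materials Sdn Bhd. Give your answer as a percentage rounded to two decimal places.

98.80%

Hana reaches Vireo along 3 paths.
Direct stake: 40% = 40%.
Via Northlake: 43% × 60% = 25.8%.
Via Vantage → Northlake: 100% × 55% × 60% = 33%.
Total: 40% + 25.8% + 33% = 98.8%.
Rounded: 98.80%.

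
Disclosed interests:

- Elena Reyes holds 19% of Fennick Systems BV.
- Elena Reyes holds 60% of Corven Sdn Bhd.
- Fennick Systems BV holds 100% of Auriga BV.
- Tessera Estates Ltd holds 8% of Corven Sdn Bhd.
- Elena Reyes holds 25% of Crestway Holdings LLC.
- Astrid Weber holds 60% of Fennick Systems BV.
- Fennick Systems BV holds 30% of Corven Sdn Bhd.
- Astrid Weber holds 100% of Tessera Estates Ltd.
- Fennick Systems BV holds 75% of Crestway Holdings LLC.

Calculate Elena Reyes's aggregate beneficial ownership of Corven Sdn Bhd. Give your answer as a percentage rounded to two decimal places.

Elena reaches Corven along 2 paths.
Via Fennick: 19% × 30% = 5.7%.
Direct stake: 60% = 60%.
Total: 5.7% + 60% = 65.7%.
Rounded: 65.70%.

65.70%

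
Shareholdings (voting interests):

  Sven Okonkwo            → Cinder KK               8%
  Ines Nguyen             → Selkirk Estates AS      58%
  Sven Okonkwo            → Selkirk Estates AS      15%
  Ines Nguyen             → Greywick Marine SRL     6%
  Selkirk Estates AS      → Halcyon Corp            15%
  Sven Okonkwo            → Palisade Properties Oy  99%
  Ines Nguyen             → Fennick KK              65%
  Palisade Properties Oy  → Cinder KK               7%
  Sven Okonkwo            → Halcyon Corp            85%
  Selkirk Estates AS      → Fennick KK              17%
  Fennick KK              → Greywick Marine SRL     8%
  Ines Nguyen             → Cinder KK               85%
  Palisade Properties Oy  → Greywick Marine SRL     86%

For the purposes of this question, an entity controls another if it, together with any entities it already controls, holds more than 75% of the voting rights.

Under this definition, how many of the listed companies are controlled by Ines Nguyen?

1

Ines holds 85% of Cinder, so Ines controls Cinder.
No other company's threshold is met.
Ines controls 1 company.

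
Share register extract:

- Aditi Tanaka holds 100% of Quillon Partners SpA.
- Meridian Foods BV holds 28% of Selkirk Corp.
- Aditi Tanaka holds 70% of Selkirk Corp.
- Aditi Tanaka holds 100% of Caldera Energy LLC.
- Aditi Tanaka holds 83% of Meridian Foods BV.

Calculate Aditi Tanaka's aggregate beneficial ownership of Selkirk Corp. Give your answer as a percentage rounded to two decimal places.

93.24%

Aditi reaches Selkirk along 2 paths.
Via Meridian: 83% × 28% = 23.24%.
Direct stake: 70% = 70%.
Total: 23.24% + 70% = 93.24%.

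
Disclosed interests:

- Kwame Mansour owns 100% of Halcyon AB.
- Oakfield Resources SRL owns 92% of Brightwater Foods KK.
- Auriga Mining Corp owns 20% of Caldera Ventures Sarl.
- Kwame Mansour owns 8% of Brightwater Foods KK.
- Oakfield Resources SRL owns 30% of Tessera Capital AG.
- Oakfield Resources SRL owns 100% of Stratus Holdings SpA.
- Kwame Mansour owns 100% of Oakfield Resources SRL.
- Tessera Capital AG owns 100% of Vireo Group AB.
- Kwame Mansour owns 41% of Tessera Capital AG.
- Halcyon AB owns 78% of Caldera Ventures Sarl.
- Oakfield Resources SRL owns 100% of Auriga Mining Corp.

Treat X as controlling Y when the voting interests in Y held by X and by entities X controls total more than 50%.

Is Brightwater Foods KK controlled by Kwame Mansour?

Kwame holds 100% of Oakfield, so Kwame controls Oakfield.
Oakfield and Kwame together hold 92% + 8% = 100% of Brightwater, so Kwame controls Brightwater.

Yes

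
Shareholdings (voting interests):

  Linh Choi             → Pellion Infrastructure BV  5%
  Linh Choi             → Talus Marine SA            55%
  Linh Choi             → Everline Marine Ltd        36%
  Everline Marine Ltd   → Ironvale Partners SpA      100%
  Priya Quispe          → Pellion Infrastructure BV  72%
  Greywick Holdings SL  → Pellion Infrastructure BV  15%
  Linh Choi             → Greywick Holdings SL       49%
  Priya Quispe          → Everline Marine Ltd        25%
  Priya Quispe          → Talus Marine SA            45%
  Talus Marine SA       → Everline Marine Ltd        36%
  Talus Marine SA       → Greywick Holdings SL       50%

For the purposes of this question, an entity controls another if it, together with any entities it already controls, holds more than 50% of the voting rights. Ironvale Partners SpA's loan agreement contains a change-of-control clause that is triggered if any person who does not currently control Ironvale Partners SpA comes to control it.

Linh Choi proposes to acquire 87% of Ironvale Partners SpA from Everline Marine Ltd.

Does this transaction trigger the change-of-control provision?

The purchase adds only to Linh's holdings (Everline's stake shrinks), so Linh is the only person who could newly come to control Ironvale.
Linh holds 55% of Talus, so Linh controls Talus.
Linh and Talus together hold 36% + 36% = 72% of Everline, so Linh controls Everline.
Everline holds 100% of Ironvale, so Linh controls Ironvale.
So Linh already controls Ironvale before the transaction.
After the purchase, Linh holds 87% of Ironvale directly, and Everline's stake falls to 13%.
Linh controlled Ironvale already, so this is not a new person acquiring control; every other person's position is unchanged or reduced.
No new person acquires control, so the clause is not triggered.

No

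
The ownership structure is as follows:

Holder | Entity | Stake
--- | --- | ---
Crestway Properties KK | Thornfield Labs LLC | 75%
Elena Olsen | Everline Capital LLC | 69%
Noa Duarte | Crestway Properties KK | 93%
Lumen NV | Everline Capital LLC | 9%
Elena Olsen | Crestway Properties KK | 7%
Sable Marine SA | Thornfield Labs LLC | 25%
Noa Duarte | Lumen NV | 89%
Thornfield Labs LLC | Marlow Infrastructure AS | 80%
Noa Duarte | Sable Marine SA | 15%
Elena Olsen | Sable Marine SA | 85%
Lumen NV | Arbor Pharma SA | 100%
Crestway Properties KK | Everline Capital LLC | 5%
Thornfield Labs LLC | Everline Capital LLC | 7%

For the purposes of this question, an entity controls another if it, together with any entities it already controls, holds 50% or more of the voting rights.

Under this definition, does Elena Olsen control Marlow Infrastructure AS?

Elena holds 85% of Sable, so Elena controls Sable.
Elena holds 69% of Everline, so Elena controls Everline.
Neither Elena nor any entity Elena controls holds any voting interest in Marlow.
So Elena does not control Marlow.

No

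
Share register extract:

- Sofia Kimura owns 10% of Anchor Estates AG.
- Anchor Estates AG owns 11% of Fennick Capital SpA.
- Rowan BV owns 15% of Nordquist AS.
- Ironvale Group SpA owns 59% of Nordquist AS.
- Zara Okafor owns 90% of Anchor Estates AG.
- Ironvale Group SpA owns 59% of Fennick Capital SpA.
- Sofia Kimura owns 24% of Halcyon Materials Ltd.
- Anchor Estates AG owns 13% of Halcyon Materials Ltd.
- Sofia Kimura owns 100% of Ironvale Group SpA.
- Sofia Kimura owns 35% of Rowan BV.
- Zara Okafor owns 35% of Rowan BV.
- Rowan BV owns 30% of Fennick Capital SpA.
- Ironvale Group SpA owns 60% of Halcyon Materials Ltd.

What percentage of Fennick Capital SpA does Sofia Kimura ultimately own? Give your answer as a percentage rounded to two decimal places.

Sofia reaches Fennick along 3 paths.
Via Rowan: 35% × 30% = 10.5%.
Via Anchor: 10% × 11% = 1.1%.
Via Ironvale: 100% × 59% = 59%.
Total: 10.5% + 1.1% + 59% = 70.6%.
Rounded: 70.60%.

70.60%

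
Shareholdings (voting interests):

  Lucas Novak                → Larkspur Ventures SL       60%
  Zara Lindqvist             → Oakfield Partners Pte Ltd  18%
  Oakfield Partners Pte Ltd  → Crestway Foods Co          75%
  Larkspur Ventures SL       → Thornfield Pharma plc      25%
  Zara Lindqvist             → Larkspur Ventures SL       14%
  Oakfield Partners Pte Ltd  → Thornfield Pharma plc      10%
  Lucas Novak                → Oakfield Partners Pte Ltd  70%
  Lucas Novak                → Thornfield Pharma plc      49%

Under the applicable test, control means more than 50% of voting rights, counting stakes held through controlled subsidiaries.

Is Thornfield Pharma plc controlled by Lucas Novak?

Yes

Lucas holds 70% of Oakfield, so Lucas controls Oakfield.
Lucas holds 60% of Larkspur, so Lucas controls Larkspur.
Lucas and Larkspur and Oakfield together hold 49% + 25% + 10% = 84% of Thornfield, so Lucas controls Thornfield.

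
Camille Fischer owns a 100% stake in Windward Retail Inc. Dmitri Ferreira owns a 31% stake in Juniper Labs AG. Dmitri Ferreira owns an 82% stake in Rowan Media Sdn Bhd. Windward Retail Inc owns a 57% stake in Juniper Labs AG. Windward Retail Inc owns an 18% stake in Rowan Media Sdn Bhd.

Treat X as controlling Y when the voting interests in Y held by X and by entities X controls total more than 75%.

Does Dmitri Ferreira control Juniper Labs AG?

No

Dmitri holds 82% of Rowan, so Dmitri controls Rowan.
In Juniper, Dmitri's side holds only 31%, not > 75%.
So Dmitri does not control Juniper.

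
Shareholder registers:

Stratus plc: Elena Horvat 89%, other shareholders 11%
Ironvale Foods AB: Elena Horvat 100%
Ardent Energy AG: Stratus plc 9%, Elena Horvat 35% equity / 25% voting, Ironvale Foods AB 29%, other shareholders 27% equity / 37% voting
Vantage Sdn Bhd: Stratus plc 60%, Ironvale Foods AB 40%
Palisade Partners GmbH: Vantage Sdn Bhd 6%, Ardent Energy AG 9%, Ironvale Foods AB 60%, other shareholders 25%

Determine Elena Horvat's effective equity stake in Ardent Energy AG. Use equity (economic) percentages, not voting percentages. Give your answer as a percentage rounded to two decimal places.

Elena reaches Ardent along 3 paths.
Via Stratus: 89% × 9% = 8.01%.
Direct stake: 35% = 35%.
Via Ironvale: 100% × 29% = 29%.
Total: 8.01% + 35% + 29% = 72.01%.

72.01%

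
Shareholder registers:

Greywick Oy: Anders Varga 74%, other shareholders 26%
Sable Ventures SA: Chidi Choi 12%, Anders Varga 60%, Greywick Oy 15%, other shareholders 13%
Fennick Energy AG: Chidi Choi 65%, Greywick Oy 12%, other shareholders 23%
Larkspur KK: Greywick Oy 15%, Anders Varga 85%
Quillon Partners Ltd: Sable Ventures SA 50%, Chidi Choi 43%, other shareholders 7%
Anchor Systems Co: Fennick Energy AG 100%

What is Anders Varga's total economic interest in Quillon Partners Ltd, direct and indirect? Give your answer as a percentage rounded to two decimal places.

35.55%

Anders reaches Quillon along 2 paths.
Via Sable: 60% × 50% = 30%.
Via Greywick → Sable: 74% × 15% × 50% = 5.55%.
Total: 30% + 5.55% = 35.55%.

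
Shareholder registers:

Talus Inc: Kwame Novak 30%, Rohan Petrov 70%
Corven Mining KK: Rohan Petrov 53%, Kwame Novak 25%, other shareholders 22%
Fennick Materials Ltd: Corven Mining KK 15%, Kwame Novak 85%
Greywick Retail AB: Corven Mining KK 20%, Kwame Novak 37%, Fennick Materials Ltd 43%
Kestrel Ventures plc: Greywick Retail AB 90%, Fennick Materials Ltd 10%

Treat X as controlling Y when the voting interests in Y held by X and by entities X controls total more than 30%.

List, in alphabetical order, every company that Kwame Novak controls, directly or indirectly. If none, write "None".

Kwame holds 85% of Fennick, so Kwame controls Fennick.
Kwame and Fennick together hold 37% + 43% = 80% of Greywick, so Kwame controls Greywick.
Greywick and Fennick together hold 90% + 10% = 100% of Kestrel, so Kwame controls Kestrel.
No other company's threshold is met.

Fennick Materials Ltd, Greywick Retail AB, Kestrel Ventures plc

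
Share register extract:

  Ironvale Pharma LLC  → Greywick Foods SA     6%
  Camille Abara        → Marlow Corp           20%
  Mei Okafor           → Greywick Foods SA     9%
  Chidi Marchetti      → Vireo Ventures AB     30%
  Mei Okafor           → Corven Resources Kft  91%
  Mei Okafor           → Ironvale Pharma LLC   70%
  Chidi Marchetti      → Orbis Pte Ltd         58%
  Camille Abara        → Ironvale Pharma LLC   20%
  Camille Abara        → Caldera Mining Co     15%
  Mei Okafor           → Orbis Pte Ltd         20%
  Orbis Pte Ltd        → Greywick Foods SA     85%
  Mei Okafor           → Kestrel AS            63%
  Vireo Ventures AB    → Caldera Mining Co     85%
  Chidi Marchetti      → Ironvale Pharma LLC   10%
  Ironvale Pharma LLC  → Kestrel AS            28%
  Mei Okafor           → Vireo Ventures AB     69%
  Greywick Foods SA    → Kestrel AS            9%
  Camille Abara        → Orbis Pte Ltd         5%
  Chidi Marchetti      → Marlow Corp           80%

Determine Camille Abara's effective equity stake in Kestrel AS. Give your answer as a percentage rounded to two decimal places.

6.09%

Camille reaches Kestrel along 3 paths.
Via Ironvale: 20% × 28% = 5.6%.
Via Orbis → Greywick: 5% × 85% × 9% = 0.3825%.
Via Ironvale → Greywick: 20% × 6% × 9% = 0.108%.
Total: 5.6% + 0.3825% + 0.108% = 6.0905%.
Rounded: 6.09%.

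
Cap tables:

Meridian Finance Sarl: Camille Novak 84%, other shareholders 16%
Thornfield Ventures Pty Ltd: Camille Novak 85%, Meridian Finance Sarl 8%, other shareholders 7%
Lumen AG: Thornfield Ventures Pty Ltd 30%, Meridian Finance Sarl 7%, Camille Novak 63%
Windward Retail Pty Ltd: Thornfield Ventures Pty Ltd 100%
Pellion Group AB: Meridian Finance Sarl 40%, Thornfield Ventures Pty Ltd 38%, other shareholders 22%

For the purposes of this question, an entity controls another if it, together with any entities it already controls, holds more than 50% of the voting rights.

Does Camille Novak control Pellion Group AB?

Yes

Camille holds 84% of Meridian, so Camille controls Meridian.
Camille and Meridian together hold 85% + 8% = 93% of Thornfield, so Camille controls Thornfield.
Meridian and Thornfield together hold 40% + 38% = 78% of Pellion, so Camille controls Pellion.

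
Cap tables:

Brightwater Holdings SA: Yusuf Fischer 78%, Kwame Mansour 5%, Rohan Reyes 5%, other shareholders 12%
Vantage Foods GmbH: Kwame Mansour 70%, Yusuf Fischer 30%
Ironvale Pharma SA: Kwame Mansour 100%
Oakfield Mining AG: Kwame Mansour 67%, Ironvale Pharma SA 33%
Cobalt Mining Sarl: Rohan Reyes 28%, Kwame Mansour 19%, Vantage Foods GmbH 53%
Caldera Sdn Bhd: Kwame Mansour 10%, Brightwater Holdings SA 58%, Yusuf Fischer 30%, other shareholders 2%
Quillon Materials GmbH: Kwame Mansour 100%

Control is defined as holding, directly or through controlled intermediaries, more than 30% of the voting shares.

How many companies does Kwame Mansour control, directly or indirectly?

Kwame holds 70% of Vantage, so Kwame controls Vantage.
Kwame holds 100% of Ironvale, so Kwame controls Ironvale.
Kwame and Ironvale together hold 67% + 33% = 100% of Oakfield, so Kwame controls Oakfield.
Kwame and Vantage together hold 19% + 53% = 72% of Cobalt, so Kwame controls Cobalt.
Kwame holds 100% of Quillon, so Kwame controls Quillon.
No other company's threshold is met.
Kwame controls 5 companies.

5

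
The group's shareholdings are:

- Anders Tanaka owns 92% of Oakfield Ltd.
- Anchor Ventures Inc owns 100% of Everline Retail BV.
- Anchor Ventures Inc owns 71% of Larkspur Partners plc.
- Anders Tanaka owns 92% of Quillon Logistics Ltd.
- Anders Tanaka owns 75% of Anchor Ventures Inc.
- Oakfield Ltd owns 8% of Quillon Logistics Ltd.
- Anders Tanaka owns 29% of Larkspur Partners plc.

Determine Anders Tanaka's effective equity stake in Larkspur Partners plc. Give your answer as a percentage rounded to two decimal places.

82.25%

Anders reaches Larkspur along 2 paths.
Via Anchor: 75% × 71% = 53.25%.
Direct stake: 29% = 29%.
Total: 53.25% + 29% = 82.25%.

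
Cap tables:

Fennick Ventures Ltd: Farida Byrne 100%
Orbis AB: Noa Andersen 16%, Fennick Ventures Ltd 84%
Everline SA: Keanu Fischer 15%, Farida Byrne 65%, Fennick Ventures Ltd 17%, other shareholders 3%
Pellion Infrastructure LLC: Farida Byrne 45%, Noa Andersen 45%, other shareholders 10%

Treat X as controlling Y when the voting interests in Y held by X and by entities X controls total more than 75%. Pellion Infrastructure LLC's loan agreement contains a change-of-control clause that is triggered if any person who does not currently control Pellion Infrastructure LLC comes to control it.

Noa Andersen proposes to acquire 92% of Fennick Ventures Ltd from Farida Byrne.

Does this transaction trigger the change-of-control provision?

The purchase adds only to Noa's holdings (Farida's stake shrinks), so Noa is the only person who could newly come to control Pellion.
Noa's largest direct stake is 45% in Pellion, which does not meet the threshold, so Noa controls no company.
In Pellion, Noa's side holds only 45%, not > 75%.
So before the transaction, Noa does not control Pellion.
After the purchase, Noa holds 92% of Fennick directly, and Farida's stake falls to 8%.
Noa holds 92% of Fennick, so Noa controls Fennick.
Noa and Fennick together hold 16% + 84% = 100% of Orbis, so Noa controls Orbis.
After the transaction, Noa's side holds 45% of Pellion, not > 75%, so Noa still does not control Pellion.
No new person acquires control, so the clause is not triggered.

No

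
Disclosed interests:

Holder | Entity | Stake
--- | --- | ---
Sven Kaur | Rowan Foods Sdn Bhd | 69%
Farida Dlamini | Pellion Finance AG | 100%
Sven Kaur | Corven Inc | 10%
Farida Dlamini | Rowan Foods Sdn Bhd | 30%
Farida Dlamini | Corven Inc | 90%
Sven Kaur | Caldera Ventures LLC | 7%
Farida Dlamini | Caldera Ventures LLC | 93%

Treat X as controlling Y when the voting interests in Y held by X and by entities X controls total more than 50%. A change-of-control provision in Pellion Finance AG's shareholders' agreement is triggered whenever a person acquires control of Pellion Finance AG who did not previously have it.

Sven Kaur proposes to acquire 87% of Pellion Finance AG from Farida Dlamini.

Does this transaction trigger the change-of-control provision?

The purchase adds only to Sven's holdings (Farida's stake shrinks), so Sven is the only person who could newly come to control Pellion.
Sven holds 69% of Rowan, so Sven controls Rowan.
Neither Sven nor any entity Sven controls holds any voting interest in Pellion.
So before the transaction, Sven does not control Pellion.
After the purchase, Sven holds 87% of Pellion directly, and Farida's stake falls to 13%.
Sven holds 87% of Pellion, so Sven controls Pellion.
Sven did not control Pellion before and does after, so the clause is triggered.

Yes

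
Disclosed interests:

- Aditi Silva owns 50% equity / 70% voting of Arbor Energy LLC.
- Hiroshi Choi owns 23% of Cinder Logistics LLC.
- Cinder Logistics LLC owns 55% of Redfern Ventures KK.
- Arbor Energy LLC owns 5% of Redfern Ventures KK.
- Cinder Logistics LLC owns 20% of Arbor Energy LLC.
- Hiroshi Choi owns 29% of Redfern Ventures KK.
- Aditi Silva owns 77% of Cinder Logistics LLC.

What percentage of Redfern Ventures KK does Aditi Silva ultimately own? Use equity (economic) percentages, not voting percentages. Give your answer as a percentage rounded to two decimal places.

45.62%

Aditi reaches Redfern along 3 paths.
Via Cinder: 77% × 55% = 42.35%.
Via Arbor: 50% × 5% = 2.5%.
Via Cinder → Arbor: 77% × 20% × 5% = 0.77%.
Total: 42.35% + 2.5% + 0.77% = 45.62%.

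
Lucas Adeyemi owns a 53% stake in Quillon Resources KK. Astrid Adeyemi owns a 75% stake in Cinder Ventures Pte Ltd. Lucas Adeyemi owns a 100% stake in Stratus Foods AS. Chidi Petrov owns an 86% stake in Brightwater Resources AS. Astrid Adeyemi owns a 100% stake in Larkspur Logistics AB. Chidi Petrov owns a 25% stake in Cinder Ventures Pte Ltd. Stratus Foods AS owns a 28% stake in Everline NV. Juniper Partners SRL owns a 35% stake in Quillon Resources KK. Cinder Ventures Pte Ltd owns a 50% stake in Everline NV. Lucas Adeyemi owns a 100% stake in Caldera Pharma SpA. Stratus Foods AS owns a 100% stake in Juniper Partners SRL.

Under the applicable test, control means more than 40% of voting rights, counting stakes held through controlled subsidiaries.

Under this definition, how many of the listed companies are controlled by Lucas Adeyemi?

4

Lucas holds 100% of Stratus, so Lucas controls Stratus.
Lucas holds 100% of Caldera, so Lucas controls Caldera.
Stratus holds 100% of Juniper, so Lucas controls Juniper.
Lucas and Juniper together hold 53% + 35% = 88% of Quillon, so Lucas controls Quillon.
No other company's threshold is met.
Lucas controls 4 companies.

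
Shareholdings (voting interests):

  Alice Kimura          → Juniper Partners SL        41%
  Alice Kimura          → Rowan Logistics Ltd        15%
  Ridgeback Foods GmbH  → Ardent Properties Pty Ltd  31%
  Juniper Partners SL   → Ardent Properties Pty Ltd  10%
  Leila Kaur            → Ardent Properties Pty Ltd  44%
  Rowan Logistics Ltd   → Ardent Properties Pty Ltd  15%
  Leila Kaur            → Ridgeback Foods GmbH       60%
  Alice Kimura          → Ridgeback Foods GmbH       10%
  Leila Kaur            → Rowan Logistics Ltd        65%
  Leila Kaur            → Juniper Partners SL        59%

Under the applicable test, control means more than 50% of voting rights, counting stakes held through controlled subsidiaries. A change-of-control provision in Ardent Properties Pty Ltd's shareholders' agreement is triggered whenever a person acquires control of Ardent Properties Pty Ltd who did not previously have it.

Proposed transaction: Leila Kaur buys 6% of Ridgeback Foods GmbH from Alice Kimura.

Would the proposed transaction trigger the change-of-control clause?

The purchase adds only to Leila's holdings (Alice's stake shrinks), so Leila is the only person who could newly come to control Ardent.
Leila holds 65% of Rowan, so Leila controls Rowan.
Leila holds 59% of Juniper, so Leila controls Juniper.
Leila holds 60% of Ridgeback, so Leila controls Ridgeback.
Leila and Rowan and Juniper and Ridgeback together hold 44% + 15% + 10% + 31% = 100% of Ardent, so Leila controls Ardent.
So Leila already controls Ardent before the transaction.
After the purchase, Leila's direct stake in Ridgeback rises to 60% + 6% = 66%, and Alice's stake falls to 4%.
Leila controlled Ardent already, so this is not a new person acquiring control; every other person's position is unchanged or reduced.
No new person acquires control, so the clause is not triggered.

No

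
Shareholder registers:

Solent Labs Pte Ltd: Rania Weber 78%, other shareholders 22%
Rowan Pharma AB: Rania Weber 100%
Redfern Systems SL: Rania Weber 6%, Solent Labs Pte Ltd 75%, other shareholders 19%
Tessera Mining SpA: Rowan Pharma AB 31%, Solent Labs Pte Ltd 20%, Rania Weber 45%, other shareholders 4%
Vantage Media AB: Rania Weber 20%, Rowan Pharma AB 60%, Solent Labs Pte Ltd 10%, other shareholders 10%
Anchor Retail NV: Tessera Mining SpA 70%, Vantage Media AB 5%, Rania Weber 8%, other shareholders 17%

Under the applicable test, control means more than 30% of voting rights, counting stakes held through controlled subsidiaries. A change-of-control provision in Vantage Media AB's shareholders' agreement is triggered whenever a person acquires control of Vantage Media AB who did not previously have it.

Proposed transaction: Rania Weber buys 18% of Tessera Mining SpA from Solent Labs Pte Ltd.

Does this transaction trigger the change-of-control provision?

The purchase adds only to Rania's holdings (Solent's stake shrinks), so Rania is the only person who could newly come to control Vantage.
Rania holds 78% of Solent, so Rania controls Solent.
Rania holds 100% of Rowan, so Rania controls Rowan.
Rania and Rowan and Solent together hold 20% + 60% + 10% = 90% of Vantage, so Rania controls Vantage.
So Rania already controls Vantage before the transaction.
After the purchase, Rania's direct stake in Tessera rises to 45% + 18% = 63%, and Solent's stake falls to 2%.
Rania controlled Vantage already, so this is not a new person acquiring control; every other person's position is unchanged or reduced.
No new person acquires control, so the clause is not triggered.

No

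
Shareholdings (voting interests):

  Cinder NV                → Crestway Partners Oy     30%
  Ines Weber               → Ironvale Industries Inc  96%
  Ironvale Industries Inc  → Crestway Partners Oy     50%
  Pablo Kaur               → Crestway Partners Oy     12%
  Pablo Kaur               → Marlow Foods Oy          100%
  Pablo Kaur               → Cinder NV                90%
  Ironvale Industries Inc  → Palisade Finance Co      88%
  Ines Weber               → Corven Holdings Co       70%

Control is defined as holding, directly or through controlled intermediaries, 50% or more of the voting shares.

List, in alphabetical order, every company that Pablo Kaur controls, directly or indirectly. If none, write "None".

Pablo holds 90% of Cinder, so Pablo controls Cinder.
Pablo holds 100% of Marlow, so Pablo controls Marlow.
No other company's threshold is met.

Cinder NV, Marlow Foods Oy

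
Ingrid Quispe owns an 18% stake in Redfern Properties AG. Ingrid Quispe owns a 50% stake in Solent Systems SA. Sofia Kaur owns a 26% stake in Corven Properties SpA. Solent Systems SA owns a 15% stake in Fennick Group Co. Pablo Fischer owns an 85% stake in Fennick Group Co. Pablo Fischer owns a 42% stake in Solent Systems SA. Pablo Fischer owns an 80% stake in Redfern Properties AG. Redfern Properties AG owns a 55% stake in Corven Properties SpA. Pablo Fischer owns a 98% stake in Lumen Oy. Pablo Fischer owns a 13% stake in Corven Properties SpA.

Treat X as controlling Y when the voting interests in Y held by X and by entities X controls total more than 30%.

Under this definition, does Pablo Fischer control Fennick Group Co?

Yes

Pablo holds 42% of Solent, so Pablo controls Solent.
Solent and Pablo together hold 15% + 85% = 100% of Fennick, so Pablo controls Fennick.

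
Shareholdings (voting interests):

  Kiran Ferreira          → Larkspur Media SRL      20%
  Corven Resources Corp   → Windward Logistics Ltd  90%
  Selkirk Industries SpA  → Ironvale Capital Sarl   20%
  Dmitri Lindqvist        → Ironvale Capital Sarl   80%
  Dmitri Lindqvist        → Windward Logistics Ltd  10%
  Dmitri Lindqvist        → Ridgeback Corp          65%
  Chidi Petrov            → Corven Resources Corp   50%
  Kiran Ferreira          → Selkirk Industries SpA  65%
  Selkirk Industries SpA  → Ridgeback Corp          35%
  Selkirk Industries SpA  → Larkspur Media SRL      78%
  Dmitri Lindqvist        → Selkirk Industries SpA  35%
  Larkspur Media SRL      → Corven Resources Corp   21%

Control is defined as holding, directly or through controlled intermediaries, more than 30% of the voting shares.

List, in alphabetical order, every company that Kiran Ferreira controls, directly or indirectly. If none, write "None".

Kiran holds 65% of Selkirk, so Kiran controls Selkirk.
Selkirk holds 35% of Ridgeback, so Kiran controls Ridgeback.
Kiran and Selkirk together hold 20% + 78% = 98% of Larkspur, so Kiran controls Larkspur.
No other company's threshold is met.

Larkspur Media SRL, Ridgeback Corp, Selkirk Industries SpA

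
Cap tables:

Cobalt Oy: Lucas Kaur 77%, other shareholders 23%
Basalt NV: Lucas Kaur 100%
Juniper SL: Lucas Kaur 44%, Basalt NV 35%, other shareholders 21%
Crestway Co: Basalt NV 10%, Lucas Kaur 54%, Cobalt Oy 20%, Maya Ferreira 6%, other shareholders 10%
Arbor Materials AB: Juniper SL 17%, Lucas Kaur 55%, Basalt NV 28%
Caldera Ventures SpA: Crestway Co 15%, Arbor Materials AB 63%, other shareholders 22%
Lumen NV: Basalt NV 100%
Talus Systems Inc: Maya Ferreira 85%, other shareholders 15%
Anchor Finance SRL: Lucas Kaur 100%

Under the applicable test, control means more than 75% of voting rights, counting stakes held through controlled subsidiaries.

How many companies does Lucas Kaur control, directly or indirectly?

8

Lucas holds 77% of Cobalt, so Lucas controls Cobalt.
Lucas holds 100% of Basalt, so Lucas controls Basalt.
Lucas and Basalt together hold 44% + 35% = 79% of Juniper, so Lucas controls Juniper.
Basalt and Lucas and Cobalt together hold 10% + 54% + 20% = 84% of Crestway, so Lucas controls Crestway.
Juniper and Lucas and Basalt together hold 17% + 55% + 28% = 100% of Arbor, so Lucas controls Arbor.
Crestway and Arbor together hold 15% + 63% = 78% of Caldera, so Lucas controls Caldera.
Basalt holds 100% of Lumen, so Lucas controls Lumen.
Lucas holds 100% of Anchor, so Lucas controls Anchor.
No other company's threshold is met.
Lucas controls 8 companies.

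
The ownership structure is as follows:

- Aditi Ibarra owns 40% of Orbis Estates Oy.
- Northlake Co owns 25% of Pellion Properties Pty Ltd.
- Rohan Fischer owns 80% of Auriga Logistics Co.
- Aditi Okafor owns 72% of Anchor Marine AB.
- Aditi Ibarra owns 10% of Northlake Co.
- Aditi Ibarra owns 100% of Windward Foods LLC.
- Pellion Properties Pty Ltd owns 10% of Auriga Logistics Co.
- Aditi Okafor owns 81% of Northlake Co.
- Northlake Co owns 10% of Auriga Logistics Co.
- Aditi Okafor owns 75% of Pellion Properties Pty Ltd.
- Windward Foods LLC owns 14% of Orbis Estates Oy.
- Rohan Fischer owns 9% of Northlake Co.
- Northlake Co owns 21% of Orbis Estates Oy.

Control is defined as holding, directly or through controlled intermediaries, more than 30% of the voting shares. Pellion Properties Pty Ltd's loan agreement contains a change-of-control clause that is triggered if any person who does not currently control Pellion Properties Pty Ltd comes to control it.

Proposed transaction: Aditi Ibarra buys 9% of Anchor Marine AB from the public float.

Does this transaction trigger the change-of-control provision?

The purchase changes only Aditi Ibarra's holdings, so Aditi Ibarra is the only person who could newly come to control Pellion.
Aditi Ibarra holds 100% of Windward, so Aditi Ibarra controls Windward.
Aditi Ibarra and Windward together hold 40% + 14% = 54% of Orbis, so Aditi Ibarra controls Orbis.
Neither Aditi Ibarra nor any entity Aditi Ibarra controls holds any voting interest in Pellion.
So before the transaction, Aditi Ibarra does not control Pellion.
After the purchase, Aditi Ibarra holds 9% of Anchor directly.
Aditi Ibarra's side now holds 9% of Anchor, not > 30%, so Aditi Ibarra still does not control Anchor.
After the transaction, neither Aditi Ibarra nor any entity Aditi Ibarra controls holds a voting interest in Pellion, so Aditi Ibarra still does not control it.
No new person acquires control, so the clause is not triggered.

No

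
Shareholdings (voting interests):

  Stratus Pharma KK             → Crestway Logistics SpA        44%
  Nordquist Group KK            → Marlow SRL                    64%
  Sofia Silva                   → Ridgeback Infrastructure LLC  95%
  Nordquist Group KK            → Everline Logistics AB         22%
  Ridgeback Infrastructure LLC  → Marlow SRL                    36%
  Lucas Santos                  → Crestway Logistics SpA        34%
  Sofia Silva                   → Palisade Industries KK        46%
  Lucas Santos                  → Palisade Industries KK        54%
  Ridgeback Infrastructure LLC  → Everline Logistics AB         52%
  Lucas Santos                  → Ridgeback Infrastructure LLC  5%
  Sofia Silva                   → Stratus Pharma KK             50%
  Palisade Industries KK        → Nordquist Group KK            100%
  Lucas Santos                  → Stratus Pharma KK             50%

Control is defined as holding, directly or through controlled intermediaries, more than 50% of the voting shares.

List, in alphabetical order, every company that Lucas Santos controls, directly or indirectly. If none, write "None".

Marlow SRL, Nordquist Group KK, Palisade Industries KK

Lucas holds 54% of Palisade, so Lucas controls Palisade.
Palisade holds 100% of Nordquist, so Lucas controls Nordquist.
Nordquist holds 64% of Marlow, so Lucas controls Marlow.
No other company's threshold is met.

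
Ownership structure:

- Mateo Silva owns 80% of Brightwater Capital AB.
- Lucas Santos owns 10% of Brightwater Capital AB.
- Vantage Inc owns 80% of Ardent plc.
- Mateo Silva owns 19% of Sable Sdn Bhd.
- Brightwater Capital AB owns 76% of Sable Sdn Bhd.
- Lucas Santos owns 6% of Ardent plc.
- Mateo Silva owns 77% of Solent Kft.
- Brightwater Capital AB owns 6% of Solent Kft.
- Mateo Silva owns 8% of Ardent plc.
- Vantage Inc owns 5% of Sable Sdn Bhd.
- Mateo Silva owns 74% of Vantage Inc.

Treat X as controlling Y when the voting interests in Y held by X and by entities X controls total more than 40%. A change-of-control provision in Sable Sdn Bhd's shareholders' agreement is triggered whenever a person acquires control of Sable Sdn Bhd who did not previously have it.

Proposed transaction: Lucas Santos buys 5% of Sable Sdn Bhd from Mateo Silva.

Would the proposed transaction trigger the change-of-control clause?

The purchase adds only to Lucas's holdings (Mateo's stake shrinks), so Lucas is the only person who could newly come to control Sable.
Lucas's largest direct stake is 10% in Brightwater, which does not meet the threshold, so Lucas controls no company.
Neither Lucas nor any entity Lucas controls holds any voting interest in Sable.
So before the transaction, Lucas does not control Sable.
After the purchase, Lucas holds 5% of Sable directly, and Mateo's stake falls to 14%.
After the transaction, Lucas's side holds 5% of Sable, not > 40%, so Lucas still does not control Sable.
No new person acquires control, so the clause is not triggered.

No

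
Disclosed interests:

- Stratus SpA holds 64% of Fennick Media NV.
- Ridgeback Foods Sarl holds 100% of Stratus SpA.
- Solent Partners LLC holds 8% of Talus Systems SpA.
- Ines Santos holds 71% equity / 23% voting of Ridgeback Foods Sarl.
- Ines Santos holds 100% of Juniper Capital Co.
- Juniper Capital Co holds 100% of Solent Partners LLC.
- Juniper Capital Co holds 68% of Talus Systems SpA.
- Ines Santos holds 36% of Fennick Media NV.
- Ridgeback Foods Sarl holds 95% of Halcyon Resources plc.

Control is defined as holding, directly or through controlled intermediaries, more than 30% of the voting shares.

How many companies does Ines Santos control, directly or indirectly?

4

Ines holds 100% of Juniper, so Ines controls Juniper.
Juniper holds 100% of Solent, so Ines controls Solent.
Solent and Juniper together hold 8% + 68% = 76% of Talus, so Ines controls Talus.
Ines holds 36% of Fennick, so Ines controls Fennick.
No other company's threshold is met.
Ines controls 4 companies.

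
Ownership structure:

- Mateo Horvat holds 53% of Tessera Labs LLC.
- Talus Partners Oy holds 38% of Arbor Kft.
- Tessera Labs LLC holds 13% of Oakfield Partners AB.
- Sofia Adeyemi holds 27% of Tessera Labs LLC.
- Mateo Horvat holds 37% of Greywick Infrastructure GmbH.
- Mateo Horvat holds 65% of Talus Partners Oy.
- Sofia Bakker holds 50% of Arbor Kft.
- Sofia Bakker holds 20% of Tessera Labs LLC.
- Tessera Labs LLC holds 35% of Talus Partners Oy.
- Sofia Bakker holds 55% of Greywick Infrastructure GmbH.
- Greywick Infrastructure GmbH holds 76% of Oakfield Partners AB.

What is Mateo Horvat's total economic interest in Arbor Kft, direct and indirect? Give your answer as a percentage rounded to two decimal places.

Mateo reaches Arbor along 2 paths.
Via Talus: 65% × 38% = 24.7%.
Via Tessera → Talus: 53% × 35% × 38% = 7.049%.
Total: 24.7% + 7.049% = 31.749%.
Rounded: 31.75%.

31.75%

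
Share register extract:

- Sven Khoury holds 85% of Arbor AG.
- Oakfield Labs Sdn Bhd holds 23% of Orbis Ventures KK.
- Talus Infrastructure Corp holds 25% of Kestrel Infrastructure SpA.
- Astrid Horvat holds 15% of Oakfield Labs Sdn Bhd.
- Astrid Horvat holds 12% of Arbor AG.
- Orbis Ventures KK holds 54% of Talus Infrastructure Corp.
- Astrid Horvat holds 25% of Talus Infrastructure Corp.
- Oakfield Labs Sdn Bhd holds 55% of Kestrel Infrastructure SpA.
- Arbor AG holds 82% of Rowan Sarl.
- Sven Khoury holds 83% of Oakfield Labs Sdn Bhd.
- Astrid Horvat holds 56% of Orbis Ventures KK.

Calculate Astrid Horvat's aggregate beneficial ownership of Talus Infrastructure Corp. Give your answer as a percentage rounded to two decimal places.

57.10%

Astrid reaches Talus along 3 paths.
Direct stake: 25% = 25%.
Via Orbis: 56% × 54% = 30.24%.
Via Oakfield → Orbis: 15% × 23% × 54% = 1.863%.
Total: 25% + 30.24% + 1.863% = 57.103%.
Rounded: 57.10%.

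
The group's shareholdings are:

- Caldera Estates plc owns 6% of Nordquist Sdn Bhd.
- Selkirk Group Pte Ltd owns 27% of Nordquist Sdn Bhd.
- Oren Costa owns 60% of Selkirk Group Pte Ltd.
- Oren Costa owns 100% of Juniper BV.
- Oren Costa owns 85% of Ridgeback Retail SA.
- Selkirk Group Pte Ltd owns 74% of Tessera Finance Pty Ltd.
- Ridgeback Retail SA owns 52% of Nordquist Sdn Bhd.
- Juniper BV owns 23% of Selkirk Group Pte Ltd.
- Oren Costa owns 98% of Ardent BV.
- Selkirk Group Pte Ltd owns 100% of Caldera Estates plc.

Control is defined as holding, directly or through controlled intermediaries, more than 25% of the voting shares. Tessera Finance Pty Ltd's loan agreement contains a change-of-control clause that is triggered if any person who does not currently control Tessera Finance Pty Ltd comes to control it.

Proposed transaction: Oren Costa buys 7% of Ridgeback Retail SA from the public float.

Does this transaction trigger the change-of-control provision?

No

The purchase changes only Oren's holdings, so Oren is the only person who could newly come to control Tessera.
Oren holds 100% of Juniper, so Oren controls Juniper.
Juniper and Oren together hold 23% + 60% = 83% of Selkirk, so Oren controls Selkirk.
Selkirk holds 74% of Tessera, so Oren controls Tessera.
So Oren already controls Tessera before the transaction.
After the purchase, Oren's direct stake in Ridgeback rises to 85% + 7% = 92%.
Oren controlled Tessera already, so this is not a new person acquiring control; every other person's position is unchanged or reduced.
No new person acquires control, so the clause is not triggered.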